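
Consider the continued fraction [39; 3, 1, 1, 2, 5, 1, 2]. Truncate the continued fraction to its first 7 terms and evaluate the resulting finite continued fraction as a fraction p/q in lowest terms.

4517/115

Start with 1.
5 + 1/(1/1) = 5 + 1/1 = 6/1
2 + 1/(6/1) = 2 + 1/6 = 13/6
1 + 1/(13/6) = 1 + 6/13 = 19/13
1 + 1/(19/13) = 1 + 13/19 = 32/19
3 + 1/(32/19) = 3 + 19/32 = 115/32
39 + 1/(115/32) = 39 + 32/115 = 4517/115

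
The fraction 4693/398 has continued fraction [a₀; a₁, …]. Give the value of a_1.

1

⌊4693/398⌋ = 11, remainder 315
⌊398/315⌋ = 1, remainder 83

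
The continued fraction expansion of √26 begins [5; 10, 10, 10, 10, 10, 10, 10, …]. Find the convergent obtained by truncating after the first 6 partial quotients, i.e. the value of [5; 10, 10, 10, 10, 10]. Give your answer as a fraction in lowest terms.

530451/104030

Build up convergents one term at a time:
a_0 = 5: 5/1
a_1 = 10: 51/10
a_2 = 10: 515/101
a_3 = 10: 5201/1020
a_4 = 10: 52525/10301
a_5 = 10: 530451/104030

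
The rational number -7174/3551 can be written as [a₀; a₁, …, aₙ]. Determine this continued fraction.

-7174 ÷ 3551 → quotient -3, remainder 3479
3551 ÷ 3479 → quotient 1, remainder 72
3479 ÷ 72 → quotient 48, remainder 23
72 ÷ 23 → quotient 3, remainder 3
23 ÷ 3 → quotient 7, remainder 2
3 ÷ 2 → quotient 1, remainder 1
2 ÷ 1 → quotient 2, remainder 0

[-3; 1, 48, 3, 7, 1, 2]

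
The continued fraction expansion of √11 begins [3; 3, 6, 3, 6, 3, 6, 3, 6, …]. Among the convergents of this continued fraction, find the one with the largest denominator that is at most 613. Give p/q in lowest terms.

1257/379

List convergents until the denominator exceeds the bound:
a_0 = 3: 3/1  (≤ bound)
a_1 = 3: 10/3  (≤ bound)
a_2 = 6: 63/19  (≤ bound)
a_3 = 3: 199/60  (≤ bound)
a_4 = 6: 1257/379  (≤ bound)
a_5 = 3: 3970/1197  (> 613, stop)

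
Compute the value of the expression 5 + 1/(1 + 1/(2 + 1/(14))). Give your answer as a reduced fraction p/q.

Start with 14.
2 + 1/(14/1) = 2 + 1/14 = 29/14
1 + 1/(29/14) = 1 + 14/29 = 43/29
5 + 1/(43/29) = 5 + 29/43 = 244/43

244/43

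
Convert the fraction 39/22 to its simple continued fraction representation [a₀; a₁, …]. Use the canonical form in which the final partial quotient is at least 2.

39 = 1·22 + 17, so a_0 = 1
22 = 1·17 + 5, so a_1 = 1
17 = 3·5 + 2, so a_2 = 3
5 = 2·2 + 1, so a_3 = 2
2 = 2·1 + 0, so a_4 = 2

[1; 1, 3, 2, 2]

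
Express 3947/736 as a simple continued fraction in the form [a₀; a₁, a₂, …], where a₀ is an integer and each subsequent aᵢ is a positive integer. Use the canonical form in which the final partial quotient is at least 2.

[5; 2, 1, 3, 9, 3, 2]

⌊3947/736⌋ = 5, remainder 267
⌊736/267⌋ = 2, remainder 202
⌊267/202⌋ = 1, remainder 65
⌊202/65⌋ = 3, remainder 7
⌊65/7⌋ = 9, remainder 2
⌊7/2⌋ = 3, remainder 1
⌊2/1⌋ = 2, remainder 0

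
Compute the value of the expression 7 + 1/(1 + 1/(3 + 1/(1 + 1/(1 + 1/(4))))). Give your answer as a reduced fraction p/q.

319/41

Start with 4.
1 + 1/(4/1) = 1 + 1/4 = 5/4
1 + 1/(5/4) = 1 + 4/5 = 9/5
3 + 1/(9/5) = 3 + 5/9 = 32/9
1 + 1/(32/9) = 1 + 9/32 = 41/32
7 + 1/(41/32) = 7 + 32/41 = 319/41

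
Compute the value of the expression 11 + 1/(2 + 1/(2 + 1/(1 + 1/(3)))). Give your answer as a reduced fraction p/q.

297/26

a_0 = 11: 11/1
a_1 = 2: 23/2
a_2 = 2: 57/5
a_3 = 1: 80/7
a_4 = 3: 297/26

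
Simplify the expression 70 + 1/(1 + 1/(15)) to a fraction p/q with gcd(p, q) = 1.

a_0 = 70: 70/1
a_1 = 1: 71/1
a_2 = 15: 1135/16

1135/16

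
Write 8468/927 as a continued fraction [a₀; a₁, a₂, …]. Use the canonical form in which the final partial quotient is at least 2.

⌊8468/927⌋ = 9, remainder 125
⌊927/125⌋ = 7, remainder 52
⌊125/52⌋ = 2, remainder 21
⌊52/21⌋ = 2, remainder 10
⌊21/10⌋ = 2, remainder 1
⌊10/1⌋ = 10, remainder 0

[9; 7, 2, 2, 2, 10]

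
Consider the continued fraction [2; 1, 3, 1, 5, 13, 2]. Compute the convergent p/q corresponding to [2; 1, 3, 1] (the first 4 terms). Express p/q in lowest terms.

a_0 = 2: 2/1
a_1 = 1: 3/1
a_2 = 3: 11/4
a_3 = 1: 14/5

14/5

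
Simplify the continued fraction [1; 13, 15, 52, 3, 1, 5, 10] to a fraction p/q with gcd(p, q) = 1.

a_0 = 1: 1/1
a_1 = 13: 14/13
a_2 = 15: 211/196
a_3 = 52: 10986/10205
a_4 = 3: 33169/30811
a_5 = 1: 44155/41016
a_6 = 5: 253944/235891
a_7 = 10: 2583595/2399926

2583595/2399926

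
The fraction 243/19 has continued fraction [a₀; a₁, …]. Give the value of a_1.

1

243 = 12·19 + 15, so a_0 = 12
19 = 1·15 + 4, so a_1 = 1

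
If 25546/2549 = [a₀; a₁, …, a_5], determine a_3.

Run the Euclidean algorithm, recording each quotient:
⌊25546/2549⌋ = 10, remainder 56
⌊2549/56⌋ = 45, remainder 29
⌊56/29⌋ = 1, remainder 27
⌊29/27⌋ = 1, remainder 2

1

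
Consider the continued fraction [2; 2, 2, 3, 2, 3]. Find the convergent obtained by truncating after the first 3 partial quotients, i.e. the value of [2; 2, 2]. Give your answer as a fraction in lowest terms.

Starting at the tail and folding back:
Start with 2.
2 + 1/(2/1) = 2 + 1/2 = 5/2
2 + 1/(5/2) = 2 + 2/5 = 12/5

12/5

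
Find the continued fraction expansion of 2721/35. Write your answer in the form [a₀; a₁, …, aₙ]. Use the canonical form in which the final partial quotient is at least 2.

[77; 1, 2, 1, 8]

2721 ÷ 35 → quotient 77, remainder 26
35 ÷ 26 → quotient 1, remainder 9
26 ÷ 9 → quotient 2, remainder 8
9 ÷ 8 → quotient 1, remainder 1
8 ÷ 1 → quotient 8, remainder 0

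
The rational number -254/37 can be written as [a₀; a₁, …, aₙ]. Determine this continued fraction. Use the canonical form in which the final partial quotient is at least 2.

⌊-254/37⌋ = -7, remainder 5
⌊37/5⌋ = 7, remainder 2
⌊5/2⌋ = 2, remainder 1
⌊2/1⌋ = 2, remainder 0

[-7; 7, 2, 2]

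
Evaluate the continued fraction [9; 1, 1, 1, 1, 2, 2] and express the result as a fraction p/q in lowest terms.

Start with 2.
2 + 1/(2/1) = 2 + 1/2 = 5/2
1 + 1/(5/2) = 1 + 2/5 = 7/5
1 + 1/(7/5) = 1 + 5/7 = 12/7
1 + 1/(12/7) = 1 + 7/12 = 19/12
1 + 1/(19/12) = 1 + 12/19 = 31/19
9 + 1/(31/19) = 9 + 19/31 = 298/31

298/31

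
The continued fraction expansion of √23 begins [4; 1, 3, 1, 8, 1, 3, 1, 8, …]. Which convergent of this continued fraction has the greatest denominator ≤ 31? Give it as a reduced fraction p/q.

24/5

a_0 = 4: 4/1  (≤ bound)
a_1 = 1: 5/1  (≤ bound)
a_2 = 3: 19/4  (≤ bound)
a_3 = 1: 24/5  (≤ bound)
a_4 = 8: 211/44  (> 31, stop)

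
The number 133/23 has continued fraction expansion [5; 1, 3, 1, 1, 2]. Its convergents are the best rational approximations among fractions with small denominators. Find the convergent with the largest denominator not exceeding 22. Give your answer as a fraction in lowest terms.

a_0 = 5: 5/1  (≤ bound)
a_1 = 1: 6/1  (≤ bound)
a_2 = 3: 23/4  (≤ bound)
a_3 = 1: 29/5  (≤ bound)
a_4 = 1: 52/9  (≤ bound)
a_5 = 2: 133/23  (> 22, stop)

52/9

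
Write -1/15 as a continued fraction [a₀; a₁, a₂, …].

[-1; 1, 14]

Repeatedly divide and take the remainder:
-1 = -1·15 + 14, so a_0 = -1
15 = 1·14 + 1, so a_1 = 1
14 = 14·1 + 0, so a_2 = 14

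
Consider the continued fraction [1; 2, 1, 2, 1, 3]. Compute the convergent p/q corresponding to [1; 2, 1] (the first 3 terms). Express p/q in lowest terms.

a_0 = 1: 1/1
a_1 = 2: 3/2
a_2 = 1: 4/3

4/3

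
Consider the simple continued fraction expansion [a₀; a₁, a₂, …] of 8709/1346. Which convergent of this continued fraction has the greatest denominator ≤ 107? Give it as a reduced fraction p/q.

a_0 = 6: 6/1  (≤ bound)
a_1 = 2: 13/2  (≤ bound)
a_2 = 7: 97/15  (≤ bound)
a_3 = 1: 110/17  (≤ bound)
a_4 = 10: 1197/185  (> 107, stop)

110/17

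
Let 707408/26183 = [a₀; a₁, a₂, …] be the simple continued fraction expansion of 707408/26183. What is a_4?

Apply division with remainder until the remainder is 0:
⌊707408/26183⌋ = 27, remainder 467
⌊26183/467⌋ = 56, remainder 31
⌊467/31⌋ = 15, remainder 2
⌊31/2⌋ = 15, remainder 1
⌊2/1⌋ = 2, remainder 0

2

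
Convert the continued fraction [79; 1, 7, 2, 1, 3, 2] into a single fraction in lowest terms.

16695/209

Start with 2.
3 + 1/(2/1) = 3 + 1/2 = 7/2
1 + 1/(7/2) = 1 + 2/7 = 9/7
2 + 1/(9/7) = 2 + 7/9 = 25/9
7 + 1/(25/9) = 7 + 9/25 = 184/25
1 + 1/(184/25) = 1 + 25/184 = 209/184
79 + 1/(209/184) = 79 + 184/209 = 16695/209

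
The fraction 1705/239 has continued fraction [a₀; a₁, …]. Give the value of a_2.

1705 = 7·239 + 32, so a_0 = 7
239 = 7·32 + 15, so a_1 = 7
32 = 2·15 + 2, so a_2 = 2

2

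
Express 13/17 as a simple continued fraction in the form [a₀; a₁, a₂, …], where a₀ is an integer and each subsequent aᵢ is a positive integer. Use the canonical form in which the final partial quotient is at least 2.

[0; 1, 3, 4]

⌊13/17⌋ = 0, remainder 13
⌊17/13⌋ = 1, remainder 4
⌊13/4⌋ = 3, remainder 1
⌊4/1⌋ = 4, remainder 0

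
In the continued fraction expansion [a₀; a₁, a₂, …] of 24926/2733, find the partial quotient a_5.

7

24926 = 9·2733 + 329, so a_0 = 9
2733 = 8·329 + 101, so a_1 = 8
329 = 3·101 + 26, so a_2 = 3
101 = 3·26 + 23, so a_3 = 3
26 = 1·23 + 3, so a_4 = 1
23 = 7·3 + 2, so a_5 = 7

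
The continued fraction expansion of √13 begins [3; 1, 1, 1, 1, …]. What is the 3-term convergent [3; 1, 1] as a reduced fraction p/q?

Build up convergents one term at a time:
a_0 = 3: 3/1
a_1 = 1: 4/1
a_2 = 1: 7/2

7/2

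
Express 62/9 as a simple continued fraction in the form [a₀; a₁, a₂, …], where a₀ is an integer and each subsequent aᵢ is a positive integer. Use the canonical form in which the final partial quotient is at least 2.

Repeatedly divide and take the remainder:
62 = 6·9 + 8, so a_0 = 6
9 = 1·8 + 1, so a_1 = 1
8 = 8·1 + 0, so a_2 = 8

[6; 1, 8]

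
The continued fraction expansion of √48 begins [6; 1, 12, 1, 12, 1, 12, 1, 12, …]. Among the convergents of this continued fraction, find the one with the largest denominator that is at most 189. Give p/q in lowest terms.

a_0 = 6: 6/1  (≤ bound)
a_1 = 1: 7/1  (≤ bound)
a_2 = 12: 90/13  (≤ bound)
a_3 = 1: 97/14  (≤ bound)
a_4 = 12: 1254/181  (≤ bound)
a_5 = 1: 1351/195  (> 189, stop)

1254/181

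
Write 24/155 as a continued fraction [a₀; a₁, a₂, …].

Repeatedly divide and take the remainder:
⌊24/155⌋ = 0, remainder 24
⌊155/24⌋ = 6, remainder 11
⌊24/11⌋ = 2, remainder 2
⌊11/2⌋ = 5, remainder 1
⌊2/1⌋ = 2, remainder 0

[0; 6, 2, 5, 2]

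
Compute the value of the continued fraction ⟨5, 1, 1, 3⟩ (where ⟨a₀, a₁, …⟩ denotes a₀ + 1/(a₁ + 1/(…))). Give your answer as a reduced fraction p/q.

39/7

Start with 3.
1 + 1/(3/1) = 1 + 1/3 = 4/3
1 + 1/(4/3) = 1 + 3/4 = 7/4
5 + 1/(7/4) = 5 + 4/7 = 39/7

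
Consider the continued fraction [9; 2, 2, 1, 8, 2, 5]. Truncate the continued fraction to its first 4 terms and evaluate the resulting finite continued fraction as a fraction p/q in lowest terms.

66/7

Start with 1.
2 + 1/(1/1) = 2 + 1/1 = 3/1
2 + 1/(3/1) = 2 + 1/3 = 7/3
9 + 1/(7/3) = 9 + 3/7 = 66/7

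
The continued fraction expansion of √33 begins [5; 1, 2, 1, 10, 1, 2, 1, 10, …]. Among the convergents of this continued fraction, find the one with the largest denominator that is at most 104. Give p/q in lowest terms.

270/47

List convergents until the denominator exceeds the bound:
a_0 = 5: 5/1  (≤ bound)
a_1 = 1: 6/1  (≤ bound)
a_2 = 2: 17/3  (≤ bound)
a_3 = 1: 23/4  (≤ bound)
a_4 = 10: 247/43  (≤ bound)
a_5 = 1: 270/47  (≤ bound)
a_6 = 2: 787/137  (> 104, stop)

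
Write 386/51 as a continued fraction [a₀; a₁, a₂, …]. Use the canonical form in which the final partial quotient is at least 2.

Apply division with remainder until the remainder is 0:
386 ÷ 51 → quotient 7, remainder 29
51 ÷ 29 → quotient 1, remainder 22
29 ÷ 22 → quotient 1, remainder 7
22 ÷ 7 → quotient 3, remainder 1
7 ÷ 1 → quotient 7, remainder 0

[7; 1, 1, 3, 7]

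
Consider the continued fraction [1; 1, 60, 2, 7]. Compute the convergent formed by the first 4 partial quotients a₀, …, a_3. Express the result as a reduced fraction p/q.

244/123

Collapse the nested fraction from the inside out:
Start with 2.
60 + 1/(2/1) = 60 + 1/2 = 121/2
1 + 1/(121/2) = 1 + 2/121 = 123/121
1 + 1/(123/121) = 1 + 121/123 = 244/123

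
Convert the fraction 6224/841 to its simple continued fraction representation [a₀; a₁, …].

Repeatedly divide and take the remainder:
6224 ÷ 841 → quotient 7, remainder 337
841 ÷ 337 → quotient 2, remainder 167
337 ÷ 167 → quotient 2, remainder 3
167 ÷ 3 → quotient 55, remainder 2
3 ÷ 2 → quotient 1, remainder 1
2 ÷ 1 → quotient 2, remainder 0

[7; 2, 2, 55, 1, 2]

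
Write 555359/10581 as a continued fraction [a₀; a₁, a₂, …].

⌊555359/10581⌋ = 52, remainder 5147
⌊10581/5147⌋ = 2, remainder 287
⌊5147/287⌋ = 17, remainder 268
⌊287/268⌋ = 1, remainder 19
⌊268/19⌋ = 14, remainder 2
⌊19/2⌋ = 9, remainder 1
⌊2/1⌋ = 2, remainder 0

[52; 2, 17, 1, 14, 9, 2]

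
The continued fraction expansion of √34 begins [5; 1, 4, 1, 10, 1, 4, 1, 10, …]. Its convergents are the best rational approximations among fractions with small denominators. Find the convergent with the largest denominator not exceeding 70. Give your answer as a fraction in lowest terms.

379/65

a_0 = 5: 5/1  (≤ bound)
a_1 = 1: 6/1  (≤ bound)
a_2 = 4: 29/5  (≤ bound)
a_3 = 1: 35/6  (≤ bound)
a_4 = 10: 379/65  (≤ bound)
a_5 = 1: 414/71  (> 70, stop)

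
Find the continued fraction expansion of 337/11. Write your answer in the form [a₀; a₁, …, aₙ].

⌊337/11⌋ = 30, remainder 7
⌊11/7⌋ = 1, remainder 4
⌊7/4⌋ = 1, remainder 3
⌊4/3⌋ = 1, remainder 1
⌊3/1⌋ = 3, remainder 0

[30; 1, 1, 1, 3]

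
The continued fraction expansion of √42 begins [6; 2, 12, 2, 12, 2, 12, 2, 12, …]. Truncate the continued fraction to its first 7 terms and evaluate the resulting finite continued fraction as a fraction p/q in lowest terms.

109194/16849

Build up convergents one term at a time:
a_0 = 6: 6/1
a_1 = 2: 13/2
a_2 = 12: 162/25
a_3 = 2: 337/52
a_4 = 12: 4206/649
a_5 = 2: 8749/1350
a_6 = 12: 109194/16849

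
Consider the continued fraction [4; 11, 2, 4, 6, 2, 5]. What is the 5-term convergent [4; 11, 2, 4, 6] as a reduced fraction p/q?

2620/641

Starting at the tail and folding back:
Start with 6.
4 + 1/(6/1) = 4 + 1/6 = 25/6
2 + 1/(25/6) = 2 + 6/25 = 56/25
11 + 1/(56/25) = 11 + 25/56 = 641/56
4 + 1/(641/56) = 4 + 56/641 = 2620/641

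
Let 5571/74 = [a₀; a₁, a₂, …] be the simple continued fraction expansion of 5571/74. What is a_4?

Repeatedly divide and take the remainder:
⌊5571/74⌋ = 75, remainder 21
⌊74/21⌋ = 3, remainder 11
⌊21/11⌋ = 1, remainder 10
⌊11/10⌋ = 1, remainder 1
⌊10/1⌋ = 10, remainder 0

10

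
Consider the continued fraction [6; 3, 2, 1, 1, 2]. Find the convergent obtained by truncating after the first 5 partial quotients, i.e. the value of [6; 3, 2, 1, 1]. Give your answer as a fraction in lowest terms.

a_0 = 6: 6/1
a_1 = 3: 19/3
a_2 = 2: 44/7
a_3 = 1: 63/10
a_4 = 1: 107/17

107/17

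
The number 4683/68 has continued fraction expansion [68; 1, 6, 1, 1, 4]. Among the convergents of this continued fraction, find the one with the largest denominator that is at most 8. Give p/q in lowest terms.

551/8

List convergents until the denominator exceeds the bound:
a_0 = 68: 68/1  (≤ bound)
a_1 = 1: 69/1  (≤ bound)
a_2 = 6: 482/7  (≤ bound)
a_3 = 1: 551/8  (≤ bound)
a_4 = 1: 1033/15  (> 8, stop)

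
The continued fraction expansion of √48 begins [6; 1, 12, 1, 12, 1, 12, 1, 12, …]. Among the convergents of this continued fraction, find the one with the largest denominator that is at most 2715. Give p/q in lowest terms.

a_0 = 6: 6/1  (≤ bound)
a_1 = 1: 7/1  (≤ bound)
a_2 = 12: 90/13  (≤ bound)
a_3 = 1: 97/14  (≤ bound)
a_4 = 12: 1254/181  (≤ bound)
a_5 = 1: 1351/195  (≤ bound)
a_6 = 12: 17466/2521  (≤ bound)
a_7 = 1: 18817/2716  (> 2715, stop)

17466/2521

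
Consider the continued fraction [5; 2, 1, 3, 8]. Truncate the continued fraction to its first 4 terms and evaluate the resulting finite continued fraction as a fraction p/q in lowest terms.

59/11

Start with 3.
1 + 1/(3/1) = 1 + 1/3 = 4/3
2 + 1/(4/3) = 2 + 3/4 = 11/4
5 + 1/(11/4) = 5 + 4/11 = 59/11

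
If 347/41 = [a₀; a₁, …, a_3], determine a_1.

2

Repeatedly divide and take the remainder:
347 = 8·41 + 19, so a_0 = 8
41 = 2·19 + 3, so a_1 = 2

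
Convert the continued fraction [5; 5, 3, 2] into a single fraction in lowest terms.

192/37

Starting at the tail and folding back:
Start with 2.
3 + 1/(2/1) = 3 + 1/2 = 7/2
5 + 1/(7/2) = 5 + 2/7 = 37/7
5 + 1/(37/7) = 5 + 7/37 = 192/37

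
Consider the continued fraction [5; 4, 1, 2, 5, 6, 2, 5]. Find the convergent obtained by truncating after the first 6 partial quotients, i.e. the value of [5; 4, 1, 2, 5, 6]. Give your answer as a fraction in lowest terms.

Starting at the tail and folding back:
Start with 6.
5 + 1/(6/1) = 5 + 1/6 = 31/6
2 + 1/(31/6) = 2 + 6/31 = 68/31
1 + 1/(68/31) = 1 + 31/68 = 99/68
4 + 1/(99/68) = 4 + 68/99 = 464/99
5 + 1/(464/99) = 5 + 99/464 = 2419/464

2419/464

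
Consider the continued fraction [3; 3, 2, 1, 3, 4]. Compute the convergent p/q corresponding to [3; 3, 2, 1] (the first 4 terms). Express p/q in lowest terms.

33/10

a_0 = 3: 3/1
a_1 = 3: 10/3
a_2 = 2: 23/7
a_3 = 1: 33/10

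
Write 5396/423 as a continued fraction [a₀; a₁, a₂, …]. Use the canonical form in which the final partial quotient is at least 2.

5396 ÷ 423 → quotient 12, remainder 320
423 ÷ 320 → quotient 1, remainder 103
320 ÷ 103 → quotient 3, remainder 11
103 ÷ 11 → quotient 9, remainder 4
11 ÷ 4 → quotient 2, remainder 3
4 ÷ 3 → quotient 1, remainder 1
3 ÷ 1 → quotient 3, remainder 0

[12; 1, 3, 9, 2, 1, 3]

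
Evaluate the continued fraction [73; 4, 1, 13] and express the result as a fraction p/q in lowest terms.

5051/69

Work from the innermost term outward:
Start with 13.
1 + 1/(13/1) = 1 + 1/13 = 14/13
4 + 1/(14/13) = 4 + 13/14 = 69/14
73 + 1/(69/14) = 73 + 14/69 = 5051/69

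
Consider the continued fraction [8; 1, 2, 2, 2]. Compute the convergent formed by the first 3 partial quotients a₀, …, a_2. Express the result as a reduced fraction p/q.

26/3

Collapse the nested fraction from the inside out:
Start with 2.
1 + 1/(2/1) = 1 + 1/2 = 3/2
8 + 1/(3/2) = 8 + 2/3 = 26/3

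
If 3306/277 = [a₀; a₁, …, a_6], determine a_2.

Run the Euclidean algorithm, recording each quotient:
3306 ÷ 277 → quotient 11, remainder 259
277 ÷ 259 → quotient 1, remainder 18
259 ÷ 18 → quotient 14, remainder 7

14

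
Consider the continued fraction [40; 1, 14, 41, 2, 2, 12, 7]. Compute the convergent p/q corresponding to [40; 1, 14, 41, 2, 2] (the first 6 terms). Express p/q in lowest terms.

127303/3110

Build up convergents one term at a time:
a_0 = 40: 40/1
a_1 = 1: 41/1
a_2 = 14: 614/15
a_3 = 41: 25215/616
a_4 = 2: 51044/1247
a_5 = 2: 127303/3110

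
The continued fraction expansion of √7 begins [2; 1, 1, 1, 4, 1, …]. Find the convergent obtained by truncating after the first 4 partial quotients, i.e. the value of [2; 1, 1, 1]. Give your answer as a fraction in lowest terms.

8/3

Starting at the tail and folding back:
Start with 1.
1 + 1/(1/1) = 1 + 1/1 = 2/1
1 + 1/(2/1) = 1 + 1/2 = 3/2
2 + 1/(3/2) = 2 + 2/3 = 8/3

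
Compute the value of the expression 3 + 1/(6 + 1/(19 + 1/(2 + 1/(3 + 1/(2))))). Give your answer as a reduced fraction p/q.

a_0 = 3: 3/1
a_1 = 6: 19/6
a_2 = 19: 364/115
a_3 = 2: 747/236
a_4 = 3: 2605/823
a_5 = 2: 5957/1882

5957/1882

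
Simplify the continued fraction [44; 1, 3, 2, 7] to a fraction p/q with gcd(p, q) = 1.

Starting at the tail and folding back:
Start with 7.
2 + 1/(7/1) = 2 + 1/7 = 15/7
3 + 1/(15/7) = 3 + 7/15 = 52/15
1 + 1/(52/15) = 1 + 15/52 = 67/52
44 + 1/(67/52) = 44 + 52/67 = 3000/67

3000/67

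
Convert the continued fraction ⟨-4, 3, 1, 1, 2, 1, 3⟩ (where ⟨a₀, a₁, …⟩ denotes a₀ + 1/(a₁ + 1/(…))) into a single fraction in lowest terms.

-346/93

Work from the innermost term outward:
Start with 3.
1 + 1/(3/1) = 1 + 1/3 = 4/3
2 + 1/(4/3) = 2 + 3/4 = 11/4
1 + 1/(11/4) = 1 + 4/11 = 15/11
1 + 1/(15/11) = 1 + 11/15 = 26/15
3 + 1/(26/15) = 3 + 15/26 = 93/26
-4 + 1/(93/26) = -4 + 26/93 = -346/93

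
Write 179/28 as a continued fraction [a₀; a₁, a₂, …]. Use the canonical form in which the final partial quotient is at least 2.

179 ÷ 28 → quotient 6, remainder 11
28 ÷ 11 → quotient 2, remainder 6
11 ÷ 6 → quotient 1, remainder 5
6 ÷ 5 → quotient 1, remainder 1
5 ÷ 1 → quotient 5, remainder 0

[6; 2, 1, 1, 5]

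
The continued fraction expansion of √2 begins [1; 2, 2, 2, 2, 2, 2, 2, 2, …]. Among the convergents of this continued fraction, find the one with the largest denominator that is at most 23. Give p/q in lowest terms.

List convergents until the denominator exceeds the bound:
a_0 = 1: 1/1  (≤ bound)
a_1 = 2: 3/2  (≤ bound)
a_2 = 2: 7/5  (≤ bound)
a_3 = 2: 17/12  (≤ bound)
a_4 = 2: 41/29  (> 23, stop)

17/12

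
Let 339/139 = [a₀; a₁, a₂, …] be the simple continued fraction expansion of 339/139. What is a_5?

2

339 = 2·139 + 61, so a_0 = 2
139 = 2·61 + 17, so a_1 = 2
61 = 3·17 + 10, so a_2 = 3
17 = 1·10 + 7, so a_3 = 1
10 = 1·7 + 3, so a_4 = 1
7 = 2·3 + 1, so a_5 = 2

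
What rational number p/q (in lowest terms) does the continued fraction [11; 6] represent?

Collapse the nested fraction from the inside out:
Start with 6.
11 + 1/(6/1) = 11 + 1/6 = 67/6

67/6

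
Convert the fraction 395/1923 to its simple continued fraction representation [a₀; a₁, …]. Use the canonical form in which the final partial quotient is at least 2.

Run the Euclidean algorithm, recording each quotient:
395 ÷ 1923 → quotient 0, remainder 395
1923 ÷ 395 → quotient 4, remainder 343
395 ÷ 343 → quotient 1, remainder 52
343 ÷ 52 → quotient 6, remainder 31
52 ÷ 31 → quotient 1, remainder 21
31 ÷ 21 → quotient 1, remainder 10
21 ÷ 10 → quotient 2, remainder 1
10 ÷ 1 → quotient 10, remainder 0

[0; 4, 1, 6, 1, 1, 2, 10]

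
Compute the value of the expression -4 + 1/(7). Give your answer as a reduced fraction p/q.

-27/7

Start with 7.
-4 + 1/(7/1) = -4 + 1/7 = -27/7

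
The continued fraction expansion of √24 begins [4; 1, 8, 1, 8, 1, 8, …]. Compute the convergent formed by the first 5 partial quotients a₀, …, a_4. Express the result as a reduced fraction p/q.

Work from the innermost term outward:
Start with 8.
1 + 1/(8/1) = 1 + 1/8 = 9/8
8 + 1/(9/8) = 8 + 8/9 = 80/9
1 + 1/(80/9) = 1 + 9/80 = 89/80
4 + 1/(89/80) = 4 + 80/89 = 436/89

436/89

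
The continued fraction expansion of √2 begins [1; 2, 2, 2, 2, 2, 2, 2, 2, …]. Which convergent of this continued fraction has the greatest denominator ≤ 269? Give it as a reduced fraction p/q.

239/169

a_0 = 1: 1/1  (≤ bound)
a_1 = 2: 3/2  (≤ bound)
a_2 = 2: 7/5  (≤ bound)
a_3 = 2: 17/12  (≤ bound)
a_4 = 2: 41/29  (≤ bound)
a_5 = 2: 99/70  (≤ bound)
a_6 = 2: 239/169  (≤ bound)
a_7 = 2: 577/408  (> 269, stop)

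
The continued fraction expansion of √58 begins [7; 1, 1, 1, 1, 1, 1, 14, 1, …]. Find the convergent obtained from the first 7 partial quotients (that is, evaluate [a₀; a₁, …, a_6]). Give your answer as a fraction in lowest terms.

a_0 = 7: 7/1
a_1 = 1: 8/1
a_2 = 1: 15/2
a_3 = 1: 23/3
a_4 = 1: 38/5
a_5 = 1: 61/8
a_6 = 1: 99/13

99/13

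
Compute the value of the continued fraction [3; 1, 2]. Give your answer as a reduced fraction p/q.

11/3

Starting at the tail and folding back:
Start with 2.
1 + 1/(2/1) = 1 + 1/2 = 3/2
3 + 1/(3/2) = 3 + 2/3 = 11/3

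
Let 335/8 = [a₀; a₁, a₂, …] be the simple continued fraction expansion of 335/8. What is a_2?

7

335 = 41·8 + 7, so a_0 = 41
8 = 1·7 + 1, so a_1 = 1
7 = 7·1 + 0, so a_2 = 7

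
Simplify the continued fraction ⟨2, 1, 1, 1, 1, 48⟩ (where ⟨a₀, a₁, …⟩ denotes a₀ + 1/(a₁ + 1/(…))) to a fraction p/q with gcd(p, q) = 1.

632/243

a_0 = 2: 2/1
a_1 = 1: 3/1
a_2 = 1: 5/2
a_3 = 1: 8/3
a_4 = 1: 13/5
a_5 = 48: 632/243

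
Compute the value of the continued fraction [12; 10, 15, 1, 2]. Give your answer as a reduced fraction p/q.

5723/473

Build up convergents one term at a time:
a_0 = 12: 12/1
a_1 = 10: 121/10
a_2 = 15: 1827/151
a_3 = 1: 1948/161
a_4 = 2: 5723/473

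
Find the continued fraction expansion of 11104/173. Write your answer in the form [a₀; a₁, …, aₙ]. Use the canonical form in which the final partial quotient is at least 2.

11104 ÷ 173 → quotient 64, remainder 32
173 ÷ 32 → quotient 5, remainder 13
32 ÷ 13 → quotient 2, remainder 6
13 ÷ 6 → quotient 2, remainder 1
6 ÷ 1 → quotient 6, remainder 0

[64; 5, 2, 2, 6]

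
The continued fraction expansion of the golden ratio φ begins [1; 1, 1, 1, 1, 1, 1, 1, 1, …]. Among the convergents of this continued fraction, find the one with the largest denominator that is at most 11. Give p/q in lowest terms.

a_0 = 1: 1/1  (≤ bound)
a_1 = 1: 2/1  (≤ bound)
a_2 = 1: 3/2  (≤ bound)
a_3 = 1: 5/3  (≤ bound)
a_4 = 1: 8/5  (≤ bound)
a_5 = 1: 13/8  (≤ bound)
a_6 = 1: 21/13  (> 11, stop)

13/8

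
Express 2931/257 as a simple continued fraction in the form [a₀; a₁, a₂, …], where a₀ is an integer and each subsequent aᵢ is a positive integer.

[11; 2, 2, 8, 6]

2931 = 11·257 + 104, so a_0 = 11
257 = 2·104 + 49, so a_1 = 2
104 = 2·49 + 6, so a_2 = 2
49 = 8·6 + 1, so a_3 = 8
6 = 6·1 + 0, so a_4 = 6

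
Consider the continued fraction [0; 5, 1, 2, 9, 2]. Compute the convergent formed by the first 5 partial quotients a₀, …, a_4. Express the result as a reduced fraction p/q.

Build up convergents one term at a time:
a_0 = 0: 0/1
a_1 = 5: 1/5
a_2 = 1: 1/6
a_3 = 2: 3/17
a_4 = 9: 28/159

28/159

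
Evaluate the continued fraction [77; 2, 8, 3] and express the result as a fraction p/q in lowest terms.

4106/53

Work from the innermost term outward:
Start with 3.
8 + 1/(3/1) = 8 + 1/3 = 25/3
2 + 1/(25/3) = 2 + 3/25 = 53/25
77 + 1/(53/25) = 77 + 25/53 = 4106/53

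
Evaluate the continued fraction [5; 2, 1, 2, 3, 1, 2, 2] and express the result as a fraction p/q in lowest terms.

a_0 = 5: 5/1
a_1 = 2: 11/2
a_2 = 1: 16/3
a_3 = 2: 43/8
a_4 = 3: 145/27
a_5 = 1: 188/35
a_6 = 2: 521/97
a_7 = 2: 1230/229

1230/229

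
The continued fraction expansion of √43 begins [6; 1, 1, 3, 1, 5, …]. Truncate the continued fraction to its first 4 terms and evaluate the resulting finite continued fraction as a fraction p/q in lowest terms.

Build up convergents one term at a time:
a_0 = 6: 6/1
a_1 = 1: 7/1
a_2 = 1: 13/2
a_3 = 3: 46/7

46/7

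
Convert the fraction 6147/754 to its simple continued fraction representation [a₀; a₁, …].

[8; 6, 1, 1, 3, 1, 12]

Apply division with remainder until the remainder is 0:
6147 ÷ 754 → quotient 8, remainder 115
754 ÷ 115 → quotient 6, remainder 64
115 ÷ 64 → quotient 1, remainder 51
64 ÷ 51 → quotient 1, remainder 13
51 ÷ 13 → quotient 3, remainder 12
13 ÷ 12 → quotient 1, remainder 1
12 ÷ 1 → quotient 12, remainder 0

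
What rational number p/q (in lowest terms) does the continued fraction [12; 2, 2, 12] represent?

769/62

a_0 = 12: 12/1
a_1 = 2: 25/2
a_2 = 2: 62/5
a_3 = 12: 769/62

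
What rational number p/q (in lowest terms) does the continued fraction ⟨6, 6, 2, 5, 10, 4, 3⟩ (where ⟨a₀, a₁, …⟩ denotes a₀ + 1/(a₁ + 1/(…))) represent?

Build up convergents one term at a time:
a_0 = 6: 6/1
a_1 = 6: 37/6
a_2 = 2: 80/13
a_3 = 5: 437/71
a_4 = 10: 4450/723
a_5 = 4: 18237/2963
a_6 = 3: 59161/9612

59161/9612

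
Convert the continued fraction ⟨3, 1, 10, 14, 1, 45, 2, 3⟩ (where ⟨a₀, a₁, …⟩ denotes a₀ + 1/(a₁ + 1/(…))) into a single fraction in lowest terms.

210624/53873

a_0 = 3: 3/1
a_1 = 1: 4/1
a_2 = 10: 43/11
a_3 = 14: 606/155
a_4 = 1: 649/166
a_5 = 45: 29811/7625
a_6 = 2: 60271/15416
a_7 = 3: 210624/53873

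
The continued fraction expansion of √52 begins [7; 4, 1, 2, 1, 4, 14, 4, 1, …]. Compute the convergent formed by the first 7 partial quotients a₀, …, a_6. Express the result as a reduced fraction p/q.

9223/1279

Compute successive convergents:
a_0 = 7: 7/1
a_1 = 4: 29/4
a_2 = 1: 36/5
a_3 = 2: 101/14
a_4 = 1: 137/19
a_5 = 4: 649/90
a_6 = 14: 9223/1279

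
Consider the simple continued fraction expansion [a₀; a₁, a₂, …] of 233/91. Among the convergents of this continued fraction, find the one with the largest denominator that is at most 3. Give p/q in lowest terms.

5/2

a_0 = 2: 2/1  (≤ bound)
a_1 = 1: 3/1  (≤ bound)
a_2 = 1: 5/2  (≤ bound)
a_3 = 3: 18/7  (> 3, stop)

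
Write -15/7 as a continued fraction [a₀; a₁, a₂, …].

[-3; 1, 6]

-15 = -3·7 + 6, so a_0 = -3
7 = 1·6 + 1, so a_1 = 1
6 = 6·1 + 0, so a_2 = 6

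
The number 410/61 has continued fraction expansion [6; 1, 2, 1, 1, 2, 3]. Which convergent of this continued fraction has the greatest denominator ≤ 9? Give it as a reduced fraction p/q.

47/7

List convergents until the denominator exceeds the bound:
a_0 = 6: 6/1  (≤ bound)
a_1 = 1: 7/1  (≤ bound)
a_2 = 2: 20/3  (≤ bound)
a_3 = 1: 27/4  (≤ bound)
a_4 = 1: 47/7  (≤ bound)
a_5 = 2: 121/18  (> 9, stop)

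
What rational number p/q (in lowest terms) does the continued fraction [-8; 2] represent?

-15/2

Use the convergent recurrence hₖ = aₖ·hₖ₋₁ + hₖ₋₂ (and likewise for the denominators kₖ):
a_0 = -8: -8/1
a_1 = 2: -15/2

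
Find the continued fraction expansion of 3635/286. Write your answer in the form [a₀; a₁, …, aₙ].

Apply division with remainder until the remainder is 0:
⌊3635/286⌋ = 12, remainder 203
⌊286/203⌋ = 1, remainder 83
⌊203/83⌋ = 2, remainder 37
⌊83/37⌋ = 2, remainder 9
⌊37/9⌋ = 4, remainder 1
⌊9/1⌋ = 9, remainder 0

[12; 1, 2, 2, 4, 9]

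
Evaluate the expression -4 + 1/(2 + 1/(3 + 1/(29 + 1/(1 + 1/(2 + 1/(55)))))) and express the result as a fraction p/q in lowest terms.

-124287/34807

Use the convergent recurrence hₖ = aₖ·hₖ₋₁ + hₖ₋₂ (and likewise for the denominators kₖ):
a_0 = -4: -4/1
a_1 = 2: -7/2
a_2 = 3: -25/7
a_3 = 29: -732/205
a_4 = 1: -757/212
a_5 = 2: -2246/629
a_6 = 55: -124287/34807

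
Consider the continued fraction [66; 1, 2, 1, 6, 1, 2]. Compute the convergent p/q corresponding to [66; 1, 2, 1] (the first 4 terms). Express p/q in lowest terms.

Start with 1.
2 + 1/(1/1) = 2 + 1/1 = 3/1
1 + 1/(3/1) = 1 + 1/3 = 4/3
66 + 1/(4/3) = 66 + 3/4 = 267/4

267/4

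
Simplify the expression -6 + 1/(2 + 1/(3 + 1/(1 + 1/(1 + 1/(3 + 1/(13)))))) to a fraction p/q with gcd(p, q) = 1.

Build up convergents one term at a time:
a_0 = -6: -6/1
a_1 = 2: -11/2
a_2 = 3: -39/7
a_3 = 1: -50/9
a_4 = 1: -89/16
a_5 = 3: -317/57
a_6 = 13: -4210/757

-4210/757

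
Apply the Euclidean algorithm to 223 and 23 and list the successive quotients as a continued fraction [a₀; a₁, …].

⌊223/23⌋ = 9, remainder 16
⌊23/16⌋ = 1, remainder 7
⌊16/7⌋ = 2, remainder 2
⌊7/2⌋ = 3, remainder 1
⌊2/1⌋ = 2, remainder 0

[9; 1, 2, 3, 2]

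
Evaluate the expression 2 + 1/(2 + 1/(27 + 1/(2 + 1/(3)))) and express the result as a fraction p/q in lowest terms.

Work from the innermost term outward:
Start with 3.
2 + 1/(3/1) = 2 + 1/3 = 7/3
27 + 1/(7/3) = 27 + 3/7 = 192/7
2 + 1/(192/7) = 2 + 7/192 = 391/192
2 + 1/(391/192) = 2 + 192/391 = 974/391

974/391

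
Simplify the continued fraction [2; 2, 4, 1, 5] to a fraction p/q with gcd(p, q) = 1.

Starting at the tail and folding back:
Start with 5.
1 + 1/(5/1) = 1 + 1/5 = 6/5
4 + 1/(6/5) = 4 + 5/6 = 29/6
2 + 1/(29/6) = 2 + 6/29 = 64/29
2 + 1/(64/29) = 2 + 29/64 = 157/64

157/64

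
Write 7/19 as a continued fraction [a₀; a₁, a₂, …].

Run the Euclidean algorithm, recording each quotient:
7 ÷ 19 → quotient 0, remainder 7
19 ÷ 7 → quotient 2, remainder 5
7 ÷ 5 → quotient 1, remainder 2
5 ÷ 2 → quotient 2, remainder 1
2 ÷ 1 → quotient 2, remainder 0

[0; 2, 1, 2, 2]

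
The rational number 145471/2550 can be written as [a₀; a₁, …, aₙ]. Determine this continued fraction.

[57; 21, 13, 2, 4]

Apply division with remainder until the remainder is 0:
145471 = 57·2550 + 121, so a_0 = 57
2550 = 21·121 + 9, so a_1 = 21
121 = 13·9 + 4, so a_2 = 13
9 = 2·4 + 1, so a_3 = 2
4 = 4·1 + 0, so a_4 = 4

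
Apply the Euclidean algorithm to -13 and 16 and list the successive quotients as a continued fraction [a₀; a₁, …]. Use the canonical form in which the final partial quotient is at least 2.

⌊-13/16⌋ = -1, remainder 3
⌊16/3⌋ = 5, remainder 1
⌊3/1⌋ = 3, remainder 0

[-1; 5, 3]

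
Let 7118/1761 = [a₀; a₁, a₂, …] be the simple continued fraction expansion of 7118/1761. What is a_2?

1

Repeatedly divide and take the remainder:
7118 ÷ 1761 → quotient 4, remainder 74
1761 ÷ 74 → quotient 23, remainder 59
74 ÷ 59 → quotient 1, remainder 15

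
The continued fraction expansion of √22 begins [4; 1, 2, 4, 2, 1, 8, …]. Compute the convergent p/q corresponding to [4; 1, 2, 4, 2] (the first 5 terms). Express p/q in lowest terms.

136/29

a_0 = 4: 4/1
a_1 = 1: 5/1
a_2 = 2: 14/3
a_3 = 4: 61/13
a_4 = 2: 136/29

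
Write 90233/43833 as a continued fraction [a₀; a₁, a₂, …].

[2; 17, 13, 4, 3, 4, 1, 2]

Repeatedly divide and take the remainder:
90233 ÷ 43833 → quotient 2, remainder 2567
43833 ÷ 2567 → quotient 17, remainder 194
2567 ÷ 194 → quotient 13, remainder 45
194 ÷ 45 → quotient 4, remainder 14
45 ÷ 14 → quotient 3, remainder 3
14 ÷ 3 → quotient 4, remainder 2
3 ÷ 2 → quotient 1, remainder 1
2 ÷ 1 → quotient 2, remainder 0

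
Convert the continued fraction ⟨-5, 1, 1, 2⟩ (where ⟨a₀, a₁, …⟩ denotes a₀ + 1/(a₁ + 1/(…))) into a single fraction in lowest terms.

Start with 2.
1 + 1/(2/1) = 1 + 1/2 = 3/2
1 + 1/(3/2) = 1 + 2/3 = 5/3
-5 + 1/(5/3) = -5 + 3/5 = -22/5

-22/5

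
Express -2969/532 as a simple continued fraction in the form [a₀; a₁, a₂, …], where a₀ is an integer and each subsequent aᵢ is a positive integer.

Apply division with remainder until the remainder is 0:
-2969 = -6·532 + 223, so a_0 = -6
532 = 2·223 + 86, so a_1 = 2
223 = 2·86 + 51, so a_2 = 2
86 = 1·51 + 35, so a_3 = 1
51 = 1·35 + 16, so a_4 = 1
35 = 2·16 + 3, so a_5 = 2
16 = 5·3 + 1, so a_6 = 5
3 = 3·1 + 0, so a_7 = 3

[-6; 2, 2, 1, 1, 2, 5, 3]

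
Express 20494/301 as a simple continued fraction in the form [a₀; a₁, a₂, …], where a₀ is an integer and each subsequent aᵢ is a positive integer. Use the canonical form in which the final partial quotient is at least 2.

[68; 11, 1, 1, 2, 1, 3]

20494 = 68·301 + 26, so a_0 = 68
301 = 11·26 + 15, so a_1 = 11
26 = 1·15 + 11, so a_2 = 1
15 = 1·11 + 4, so a_3 = 1
11 = 2·4 + 3, so a_4 = 2
4 = 1·3 + 1, so a_5 = 1
3 = 3·1 + 0, so a_6 = 3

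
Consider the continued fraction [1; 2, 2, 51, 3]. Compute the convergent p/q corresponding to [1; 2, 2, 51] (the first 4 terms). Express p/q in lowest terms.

Start with 51.
2 + 1/(51/1) = 2 + 1/51 = 103/51
2 + 1/(103/51) = 2 + 51/103 = 257/103
1 + 1/(257/103) = 1 + 103/257 = 360/257

360/257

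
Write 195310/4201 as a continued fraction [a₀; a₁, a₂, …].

Run the Euclidean algorithm, recording each quotient:
195310 ÷ 4201 → quotient 46, remainder 2064
4201 ÷ 2064 → quotient 2, remainder 73
2064 ÷ 73 → quotient 28, remainder 20
73 ÷ 20 → quotient 3, remainder 13
20 ÷ 13 → quotient 1, remainder 7
13 ÷ 7 → quotient 1, remainder 6
7 ÷ 6 → quotient 1, remainder 1
6 ÷ 1 → quotient 6, remainder 0

[46; 2, 28, 3, 1, 1, 1, 6]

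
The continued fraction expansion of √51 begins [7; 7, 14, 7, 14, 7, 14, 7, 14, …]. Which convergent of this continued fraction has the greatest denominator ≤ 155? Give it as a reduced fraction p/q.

707/99

a_0 = 7: 7/1  (≤ bound)
a_1 = 7: 50/7  (≤ bound)
a_2 = 14: 707/99  (≤ bound)
a_3 = 7: 4999/700  (> 155, stop)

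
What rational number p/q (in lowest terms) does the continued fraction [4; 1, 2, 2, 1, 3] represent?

Collapse the nested fraction from the inside out:
Start with 3.
1 + 1/(3/1) = 1 + 1/3 = 4/3
2 + 1/(4/3) = 2 + 3/4 = 11/4
2 + 1/(11/4) = 2 + 4/11 = 26/11
1 + 1/(26/11) = 1 + 11/26 = 37/26
4 + 1/(37/26) = 4 + 26/37 = 174/37

174/37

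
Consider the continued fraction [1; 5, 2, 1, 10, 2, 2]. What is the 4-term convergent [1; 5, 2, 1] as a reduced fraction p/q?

Start with 1.
2 + 1/(1/1) = 2 + 1/1 = 3/1
5 + 1/(3/1) = 5 + 1/3 = 16/3
1 + 1/(16/3) = 1 + 3/16 = 19/16

19/16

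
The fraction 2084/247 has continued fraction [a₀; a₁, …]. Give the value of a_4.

15

Run the Euclidean algorithm, recording each quotient:
2084 ÷ 247 → quotient 8, remainder 108
247 ÷ 108 → quotient 2, remainder 31
108 ÷ 31 → quotient 3, remainder 15
31 ÷ 15 → quotient 2, remainder 1
15 ÷ 1 → quotient 15, remainder 0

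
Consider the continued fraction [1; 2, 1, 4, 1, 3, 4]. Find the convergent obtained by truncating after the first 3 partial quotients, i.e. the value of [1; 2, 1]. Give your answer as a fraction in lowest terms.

4/3

Use the convergent recurrence hₖ = aₖ·hₖ₋₁ + hₖ₋₂ (and likewise for the denominators kₖ):
a_0 = 1: 1/1
a_1 = 2: 3/2
a_2 = 1: 4/3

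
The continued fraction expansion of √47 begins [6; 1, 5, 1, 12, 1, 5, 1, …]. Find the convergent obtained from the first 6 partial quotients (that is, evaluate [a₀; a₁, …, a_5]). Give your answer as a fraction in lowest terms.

665/97

Compute successive convergents:
a_0 = 6: 6/1
a_1 = 1: 7/1
a_2 = 5: 41/6
a_3 = 1: 48/7
a_4 = 12: 617/90
a_5 = 1: 665/97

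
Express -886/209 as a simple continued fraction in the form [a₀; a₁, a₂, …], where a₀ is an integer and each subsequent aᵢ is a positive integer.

⌊-886/209⌋ = -5, remainder 159
⌊209/159⌋ = 1, remainder 50
⌊159/50⌋ = 3, remainder 9
⌊50/9⌋ = 5, remainder 5
⌊9/5⌋ = 1, remainder 4
⌊5/4⌋ = 1, remainder 1
⌊4/1⌋ = 4, remainder 0

[-5; 1, 3, 5, 1, 1, 4]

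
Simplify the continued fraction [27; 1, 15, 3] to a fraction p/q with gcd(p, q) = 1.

1369/49

Start with 3.
15 + 1/(3/1) = 15 + 1/3 = 46/3
1 + 1/(46/3) = 1 + 3/46 = 49/46
27 + 1/(49/46) = 27 + 46/49 = 1369/49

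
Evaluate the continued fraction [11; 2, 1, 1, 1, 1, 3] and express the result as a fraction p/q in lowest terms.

535/47

Starting at the tail and folding back:
Start with 3.
1 + 1/(3/1) = 1 + 1/3 = 4/3
1 + 1/(4/3) = 1 + 3/4 = 7/4
1 + 1/(7/4) = 1 + 4/7 = 11/7
1 + 1/(11/7) = 1 + 7/11 = 18/11
2 + 1/(18/11) = 2 + 11/18 = 47/18
11 + 1/(47/18) = 11 + 18/47 = 535/47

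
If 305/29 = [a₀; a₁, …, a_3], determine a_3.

14

305 ÷ 29 → quotient 10, remainder 15
29 ÷ 15 → quotient 1, remainder 14
15 ÷ 14 → quotient 1, remainder 1
14 ÷ 1 → quotient 14, remainder 0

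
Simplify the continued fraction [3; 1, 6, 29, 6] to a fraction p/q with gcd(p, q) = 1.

4749/1231

Compute successive convergents:
a_0 = 3: 3/1
a_1 = 1: 4/1
a_2 = 6: 27/7
a_3 = 29: 787/204
a_4 = 6: 4749/1231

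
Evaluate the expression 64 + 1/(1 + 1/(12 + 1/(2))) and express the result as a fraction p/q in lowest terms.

Start with 2.
12 + 1/(2/1) = 12 + 1/2 = 25/2
1 + 1/(25/2) = 1 + 2/25 = 27/25
64 + 1/(27/25) = 64 + 25/27 = 1753/27

1753/27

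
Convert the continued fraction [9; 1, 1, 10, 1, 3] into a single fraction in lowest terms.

857/90

Collapse the nested fraction from the inside out:
Start with 3.
1 + 1/(3/1) = 1 + 1/3 = 4/3
10 + 1/(4/3) = 10 + 3/4 = 43/4
1 + 1/(43/4) = 1 + 4/43 = 47/43
1 + 1/(47/43) = 1 + 43/47 = 90/47
9 + 1/(90/47) = 9 + 47/90 = 857/90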